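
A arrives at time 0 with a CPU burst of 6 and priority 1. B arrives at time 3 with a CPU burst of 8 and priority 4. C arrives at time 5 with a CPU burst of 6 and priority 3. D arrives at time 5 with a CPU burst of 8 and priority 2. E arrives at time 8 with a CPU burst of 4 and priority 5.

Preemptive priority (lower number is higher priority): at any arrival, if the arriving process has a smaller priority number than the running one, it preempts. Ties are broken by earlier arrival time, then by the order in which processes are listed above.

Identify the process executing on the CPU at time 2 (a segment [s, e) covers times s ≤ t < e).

Gantt: | A 0-6 | D 6-14 | C 14-20 | B 20-28 | E 28-32 |
Completion: A=6  B=28  C=20  D=14  E=32

A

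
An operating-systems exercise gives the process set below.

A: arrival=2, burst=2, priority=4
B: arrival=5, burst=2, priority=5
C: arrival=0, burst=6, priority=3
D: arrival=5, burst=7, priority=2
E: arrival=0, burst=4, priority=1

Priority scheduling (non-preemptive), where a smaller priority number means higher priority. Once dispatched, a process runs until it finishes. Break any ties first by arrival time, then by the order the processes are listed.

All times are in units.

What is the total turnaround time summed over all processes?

Schedule: | E 0-4 | C 4-10 | D 10-17 | A 17-19 | B 19-21 |
Completion: A=19  B=21  C=10  D=17  E=4
Turnaround = completion − arrival: A=17, B=16, C=10, D=12, E=4
Total turnaround = 17 + 16 + 10 + 12 + 4 = 59

59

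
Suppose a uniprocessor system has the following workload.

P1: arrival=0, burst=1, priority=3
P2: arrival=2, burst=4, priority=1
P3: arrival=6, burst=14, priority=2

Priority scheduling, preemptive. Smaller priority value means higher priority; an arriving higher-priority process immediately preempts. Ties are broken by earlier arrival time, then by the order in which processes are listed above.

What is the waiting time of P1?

Timeline: | P1 0-1 | idle 1-2 | P2 2-6 | P3 6-20 |
Completion: P1=1  P2=6  P3=20
Waiting(P1) = turnaround − burst = 1 − 1 = 0

0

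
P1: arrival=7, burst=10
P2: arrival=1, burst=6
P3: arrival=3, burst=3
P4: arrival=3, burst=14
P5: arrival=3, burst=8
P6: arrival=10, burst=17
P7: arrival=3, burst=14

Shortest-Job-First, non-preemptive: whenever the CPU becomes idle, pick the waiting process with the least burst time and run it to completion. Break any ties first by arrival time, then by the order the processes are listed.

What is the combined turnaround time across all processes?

Gantt: | idle 0-1 | P2 1-7 | P3 7-10 | P5 10-18 | P1 18-28 | P4 28-42 | P7 42-56 | P6 56-73 |
Completion: P1=28  P2=7  P3=10  P4=42  P5=18  P6=73  P7=56
Turnaround (C−A): P1=21  P2=6  P3=7  P4=39  P5=15  P6=63  P7=53
Turnaround = completion − arrival: P1=21, P2=6, P3=7, P4=39, P5=15, P6=63, P7=53
Total turnaround = 21 + 6 + 7 + 39 + 15 + 63 + 53 = 204

204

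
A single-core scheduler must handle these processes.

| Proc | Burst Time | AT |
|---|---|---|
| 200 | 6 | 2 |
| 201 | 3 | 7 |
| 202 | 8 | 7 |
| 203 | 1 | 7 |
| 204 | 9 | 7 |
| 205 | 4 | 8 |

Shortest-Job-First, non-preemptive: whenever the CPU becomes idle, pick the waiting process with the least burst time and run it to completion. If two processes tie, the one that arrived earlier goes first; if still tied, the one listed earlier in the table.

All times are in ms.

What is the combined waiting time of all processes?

33

Timeline: | idle 0-2 | 200 2-8 | 203 8-9 | 201 9-12 | 205 12-16 | 202 16-24 | 204 24-33 |
Completion: 200=8  201=12  202=24  203=9  204=33  205=16
Turnaround (C−A): 200=6  201=5  202=17  203=2  204=26  205=8
Waiting = turnaround − burst: 200=0, 201=2, 202=9, 203=1, 204=17, 205=4
Total waiting = 0 + 2 + 9 + 1 + 17 + 4 = 33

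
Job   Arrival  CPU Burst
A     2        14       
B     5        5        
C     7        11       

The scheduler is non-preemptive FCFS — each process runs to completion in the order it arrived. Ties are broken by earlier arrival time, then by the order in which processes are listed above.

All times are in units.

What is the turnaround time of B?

16

Schedule: | idle 0-2 | A 2-16 | B 16-21 | C 21-32 |
Completion: A=16  B=21  C=32
Turnaround(B) = completion − arrival = 21 − 5 = 16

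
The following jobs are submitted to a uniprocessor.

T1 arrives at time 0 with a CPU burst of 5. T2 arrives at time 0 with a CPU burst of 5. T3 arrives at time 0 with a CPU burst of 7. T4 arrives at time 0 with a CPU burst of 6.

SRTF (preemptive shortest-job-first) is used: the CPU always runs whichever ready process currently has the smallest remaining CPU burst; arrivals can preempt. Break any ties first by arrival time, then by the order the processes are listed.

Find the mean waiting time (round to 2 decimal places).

7.75

Schedule: | T1 0-5 | T2 5-10 | T4 10-16 | T3 16-23 |
Completion: T1=5  T2=10  T3=23  T4=16
Turnaround (C−A): T1=5  T2=10  T3=23  T4=16
Waiting times: T1=0, T2=5, T3=16, T4=10
Average waiting = (0+5+16+10) / 4 = 31/4 = 7.75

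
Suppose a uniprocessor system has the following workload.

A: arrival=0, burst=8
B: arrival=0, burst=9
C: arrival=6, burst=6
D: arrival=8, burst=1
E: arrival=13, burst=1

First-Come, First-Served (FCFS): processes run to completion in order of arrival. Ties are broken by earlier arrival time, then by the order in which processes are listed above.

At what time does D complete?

Schedule: | A 0-8 | B 8-17 | C 17-23 | D 23-24 | E 24-25 |
Completion: A=8  B=17  C=23  D=24  E=25
Turnaround (C−A): A=8  B=17  C=17  D=16  E=12

24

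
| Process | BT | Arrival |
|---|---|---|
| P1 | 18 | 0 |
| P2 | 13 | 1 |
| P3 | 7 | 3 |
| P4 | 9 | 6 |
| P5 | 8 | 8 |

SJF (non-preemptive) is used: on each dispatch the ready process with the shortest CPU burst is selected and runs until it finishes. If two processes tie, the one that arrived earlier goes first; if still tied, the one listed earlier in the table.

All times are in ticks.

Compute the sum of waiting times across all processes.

Gantt: | P1 0-18 | P3 18-25 | P5 25-33 | P4 33-42 | P2 42-55 |
Completion: P1=18  P2=55  P3=25  P4=42  P5=33
Waiting = turnaround − burst: P1=0, P2=41, P3=15, P4=27, P5=17
Total waiting = 0 + 41 + 15 + 27 + 17 = 100

100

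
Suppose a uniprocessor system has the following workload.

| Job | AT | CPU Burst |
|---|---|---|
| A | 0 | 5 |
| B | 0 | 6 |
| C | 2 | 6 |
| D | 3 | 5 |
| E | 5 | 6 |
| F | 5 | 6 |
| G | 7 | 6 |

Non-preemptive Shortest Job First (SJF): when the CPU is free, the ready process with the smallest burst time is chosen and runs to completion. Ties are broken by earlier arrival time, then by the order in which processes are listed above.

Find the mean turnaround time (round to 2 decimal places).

19.00

Schedule: | A 0-5 | D 5-10 | B 10-16 | C 16-22 | E 22-28 | F 28-34 | G 34-40 |
Completion: A=5  B=16  C=22  D=10  E=28  F=34  G=40
Turnaround (C−A): A=5  B=16  C=20  D=7  E=23  F=29  G=33
Turnaround times: A=5, B=16, C=20, D=7, E=23, F=29, G=33
Average turnaround = (5+16+20+7+23+29+33) / 7 = 133/7 = 19.00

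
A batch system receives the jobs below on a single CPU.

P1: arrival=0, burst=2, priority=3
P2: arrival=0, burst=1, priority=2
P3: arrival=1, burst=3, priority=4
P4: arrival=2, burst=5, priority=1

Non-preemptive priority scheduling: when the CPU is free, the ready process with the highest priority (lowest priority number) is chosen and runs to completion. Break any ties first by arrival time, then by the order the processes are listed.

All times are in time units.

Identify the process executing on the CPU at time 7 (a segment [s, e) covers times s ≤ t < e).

P4

Gantt: | P2 0-1 | P1 1-3 | P4 3-8 | P3 8-11 |
Completion: P1=3  P2=1  P3=11  P4=8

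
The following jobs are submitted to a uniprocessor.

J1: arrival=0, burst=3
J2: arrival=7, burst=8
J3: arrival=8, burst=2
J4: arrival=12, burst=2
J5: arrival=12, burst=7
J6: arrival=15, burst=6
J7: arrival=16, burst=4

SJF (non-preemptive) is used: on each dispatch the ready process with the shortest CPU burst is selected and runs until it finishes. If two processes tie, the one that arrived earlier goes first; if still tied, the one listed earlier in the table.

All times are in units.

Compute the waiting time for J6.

8

Timeline: | J1 0-3 | idle 3-7 | J2 7-15 | J3 15-17 | J4 17-19 | J7 19-23 | J6 23-29 | J5 29-36 |
Completion: J1=3  J2=15  J3=17  J4=19  J5=36  J6=29  J7=23
Turnaround (C−A): J1=3  J2=8  J3=9  J4=7  J5=24  J6=14  J7=7
Waiting(J6) = turnaround − burst = 14 − 6 = 8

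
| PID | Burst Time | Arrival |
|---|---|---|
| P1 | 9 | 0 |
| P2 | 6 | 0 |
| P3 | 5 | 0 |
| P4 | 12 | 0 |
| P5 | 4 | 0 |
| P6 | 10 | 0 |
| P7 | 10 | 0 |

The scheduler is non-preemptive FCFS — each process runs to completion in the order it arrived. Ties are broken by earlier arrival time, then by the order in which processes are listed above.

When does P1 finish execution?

Gantt: | P1 0-9 | P2 9-15 | P3 15-20 | P4 20-32 | P5 32-36 | P6 36-46 | P7 46-56 |
Completion: P1=9  P2=15  P3=20  P4=32  P5=36  P6=46  P7=56

9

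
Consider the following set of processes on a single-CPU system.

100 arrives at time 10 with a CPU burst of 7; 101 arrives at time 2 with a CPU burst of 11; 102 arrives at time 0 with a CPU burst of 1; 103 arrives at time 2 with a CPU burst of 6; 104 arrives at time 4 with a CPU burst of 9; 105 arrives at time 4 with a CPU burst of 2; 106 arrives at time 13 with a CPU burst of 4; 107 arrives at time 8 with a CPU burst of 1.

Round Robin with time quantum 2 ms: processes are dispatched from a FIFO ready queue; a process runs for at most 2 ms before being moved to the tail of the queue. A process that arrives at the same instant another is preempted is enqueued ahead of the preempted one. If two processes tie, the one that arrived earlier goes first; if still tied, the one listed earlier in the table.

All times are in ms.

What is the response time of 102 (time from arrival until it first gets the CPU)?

0

Gantt: | 102 0-1 | idle 1-2 | 101 2-4 | 103 4-6 | 104 6-8 | 105 8-10 | 101 10-12 | 103 12-14 | 107 14-15 | 104 15-17 | 100 17-19 | 101 19-21 | 106 21-23 | 103 23-25 | 104 25-27 | 100 27-29 | 101 29-31 | 106 31-33 | 104 33-35 | 100 35-37 | 101 37-39 | 104 39-40 | 100 40-41 | 101 41-42 |
Completion: 100=41  101=42  102=1  103=25  104=40  105=10  106=33  107=15
Turnaround (C−A): 100=31  101=40  102=1  103=23  104=36  105=6  106=20  107=7
Response(102) = first start − arrival = 0 − 0 = 0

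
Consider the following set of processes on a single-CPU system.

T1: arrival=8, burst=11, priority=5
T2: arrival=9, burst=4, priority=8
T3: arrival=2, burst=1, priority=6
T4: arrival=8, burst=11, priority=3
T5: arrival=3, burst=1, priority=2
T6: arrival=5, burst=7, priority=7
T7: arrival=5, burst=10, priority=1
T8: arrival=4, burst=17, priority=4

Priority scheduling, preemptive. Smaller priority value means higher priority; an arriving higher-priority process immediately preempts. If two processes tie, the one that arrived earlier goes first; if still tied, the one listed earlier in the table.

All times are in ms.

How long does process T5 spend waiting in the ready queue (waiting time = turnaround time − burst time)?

0

Timeline: | idle 0-2 | T3 2-3 | T5 3-4 | T8 4-5 | T7 5-15 | T4 15-26 | T8 26-42 | T1 42-53 | T6 53-60 | T2 60-64 |
Completion: T1=53  T2=64  T3=3  T4=26  T5=4  T6=60  T7=15  T8=42
Turnaround (C−A): T1=45  T2=55  T3=1  T4=18  T5=1  T6=55  T7=10  T8=38
Waiting(T5) = turnaround − burst = 1 − 1 = 0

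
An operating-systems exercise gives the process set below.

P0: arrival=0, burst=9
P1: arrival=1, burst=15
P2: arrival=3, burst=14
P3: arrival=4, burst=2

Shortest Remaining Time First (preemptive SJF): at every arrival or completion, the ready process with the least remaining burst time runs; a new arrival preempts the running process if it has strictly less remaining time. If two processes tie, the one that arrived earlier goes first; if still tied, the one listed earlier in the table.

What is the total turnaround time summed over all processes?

Gantt: | P0 0-4 | P3 4-6 | P0 6-11 | P2 11-25 | P1 25-40 |
Completion: P0=11  P1=40  P2=25  P3=6
Turnaround (C−A): P0=11  P1=39  P2=22  P3=2
Turnaround = completion − arrival: P0=11, P1=39, P2=22, P3=2
Total turnaround = 11 + 39 + 22 + 2 = 74

74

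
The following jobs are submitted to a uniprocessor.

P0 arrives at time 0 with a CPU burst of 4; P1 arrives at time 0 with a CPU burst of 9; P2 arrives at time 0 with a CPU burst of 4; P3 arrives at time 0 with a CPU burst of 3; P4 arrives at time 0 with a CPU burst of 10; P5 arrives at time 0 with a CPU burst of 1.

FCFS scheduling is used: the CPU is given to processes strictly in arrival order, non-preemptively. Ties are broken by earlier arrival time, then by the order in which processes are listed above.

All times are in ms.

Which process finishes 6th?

P5

Schedule: | P0 0-4 | P1 4-13 | P2 13-17 | P3 17-20 | P4 20-30 | P5 30-31 |
Completion: P0=4  P1=13  P2=17  P3=20  P4=30  P5=31
Finish order: P0 → P1 → P2 → P3 → P4 → P5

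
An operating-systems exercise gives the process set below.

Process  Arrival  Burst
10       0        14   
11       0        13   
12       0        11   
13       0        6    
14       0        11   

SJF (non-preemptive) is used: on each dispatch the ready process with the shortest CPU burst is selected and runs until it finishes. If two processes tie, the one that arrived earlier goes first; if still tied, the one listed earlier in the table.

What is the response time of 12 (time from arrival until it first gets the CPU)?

6

Schedule: | 13 0-6 | 12 6-17 | 14 17-28 | 11 28-41 | 10 41-55 |
Completion: 10=55  11=41  12=17  13=6  14=28
Response(12) = first start − arrival = 6 − 0 = 6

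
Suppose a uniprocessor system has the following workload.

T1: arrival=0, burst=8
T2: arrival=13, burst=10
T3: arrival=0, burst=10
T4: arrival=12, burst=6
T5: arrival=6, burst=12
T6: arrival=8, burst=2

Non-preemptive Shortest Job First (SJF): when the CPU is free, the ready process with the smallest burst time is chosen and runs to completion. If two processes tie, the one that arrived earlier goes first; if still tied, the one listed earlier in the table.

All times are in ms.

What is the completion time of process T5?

48

Schedule: | T1 0-8 | T6 8-10 | T3 10-20 | T4 20-26 | T2 26-36 | T5 36-48 |
Completion: T1=8  T2=36  T3=20  T4=26  T5=48  T6=10
Turnaround (C−A): T1=8  T2=23  T3=20  T4=14  T5=42  T6=2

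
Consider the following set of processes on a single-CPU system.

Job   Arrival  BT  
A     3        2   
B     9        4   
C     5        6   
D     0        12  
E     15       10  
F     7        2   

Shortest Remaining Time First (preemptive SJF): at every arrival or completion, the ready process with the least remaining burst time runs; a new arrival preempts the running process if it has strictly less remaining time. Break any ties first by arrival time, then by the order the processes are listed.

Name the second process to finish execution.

F

Schedule: | D 0-3 | A 3-5 | C 5-7 | F 7-9 | C 9-13 | B 13-17 | D 17-26 | E 26-36 |
Completion: A=5  B=17  C=13  D=26  E=36  F=9
Finish order: A → F → C → B → D → E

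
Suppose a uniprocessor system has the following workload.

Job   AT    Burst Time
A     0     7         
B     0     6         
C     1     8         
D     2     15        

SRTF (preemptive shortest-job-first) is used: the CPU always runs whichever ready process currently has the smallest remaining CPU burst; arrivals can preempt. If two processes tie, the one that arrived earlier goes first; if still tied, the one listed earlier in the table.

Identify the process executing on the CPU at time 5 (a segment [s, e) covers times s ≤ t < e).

B

Schedule: | B 0-6 | A 6-13 | C 13-21 | D 21-36 |
Completion: A=13  B=6  C=21  D=36
Turnaround (C−A): A=13  B=6  C=20  D=34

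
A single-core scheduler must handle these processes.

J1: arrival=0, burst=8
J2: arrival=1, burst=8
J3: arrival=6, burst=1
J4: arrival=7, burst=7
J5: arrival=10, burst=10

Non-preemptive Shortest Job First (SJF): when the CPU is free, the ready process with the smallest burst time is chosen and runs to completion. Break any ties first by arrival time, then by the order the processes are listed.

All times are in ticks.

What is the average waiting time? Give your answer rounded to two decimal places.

Schedule: | J1 0-8 | J3 8-9 | J4 9-16 | J2 16-24 | J5 24-34 |
Completion: J1=8  J2=24  J3=9  J4=16  J5=34
Turnaround (C−A): J1=8  J2=23  J3=3  J4=9  J5=24
Waiting times: J1=0, J2=15, J3=2, J4=2, J5=14
Average waiting = (0+15+2+2+14) / 5 = 33/5 = 6.60

6.60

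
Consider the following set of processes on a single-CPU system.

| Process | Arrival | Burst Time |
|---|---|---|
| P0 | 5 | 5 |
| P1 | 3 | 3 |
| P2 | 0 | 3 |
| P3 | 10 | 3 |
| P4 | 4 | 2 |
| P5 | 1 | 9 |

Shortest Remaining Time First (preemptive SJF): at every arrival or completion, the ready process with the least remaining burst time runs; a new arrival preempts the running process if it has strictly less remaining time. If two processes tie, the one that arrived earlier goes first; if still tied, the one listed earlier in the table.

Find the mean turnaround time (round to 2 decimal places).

8.00

Schedule: | P2 0-3 | P1 3-6 | P4 6-8 | P0 8-13 | P3 13-16 | P5 16-25 |
Completion: P0=13  P1=6  P2=3  P3=16  P4=8  P5=25
Turnaround (C−A): P0=8  P1=3  P2=3  P3=6  P4=4  P5=24
Turnaround times: P0=8, P1=3, P2=3, P3=6, P4=4, P5=24
Average turnaround = (8+3+3+6+4+24) / 6 = 48/6 = 8.00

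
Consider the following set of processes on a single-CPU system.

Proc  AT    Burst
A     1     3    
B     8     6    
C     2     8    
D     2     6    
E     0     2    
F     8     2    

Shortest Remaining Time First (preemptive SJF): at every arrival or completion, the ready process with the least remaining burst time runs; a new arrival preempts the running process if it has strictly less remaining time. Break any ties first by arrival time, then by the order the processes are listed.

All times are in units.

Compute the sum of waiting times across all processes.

Gantt: | E 0-2 | A 2-5 | D 5-8 | F 8-10 | D 10-13 | B 13-19 | C 19-27 |
Completion: A=5  B=19  C=27  D=13  E=2  F=10
Waiting = turnaround − burst: A=1, B=5, C=17, D=5, E=0, F=0
Total waiting = 1 + 5 + 17 + 5 + 0 + 0 = 28

28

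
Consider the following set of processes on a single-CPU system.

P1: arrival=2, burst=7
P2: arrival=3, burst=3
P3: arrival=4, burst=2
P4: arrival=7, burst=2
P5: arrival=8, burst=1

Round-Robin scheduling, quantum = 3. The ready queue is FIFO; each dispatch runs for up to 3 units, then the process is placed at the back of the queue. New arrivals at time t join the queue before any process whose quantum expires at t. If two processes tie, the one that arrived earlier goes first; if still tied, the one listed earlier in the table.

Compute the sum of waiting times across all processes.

Schedule: | idle 0-2 | P1 2-5 | P2 5-8 | P3 8-10 | P1 10-13 | P4 13-15 | P5 15-16 | P1 16-17 |
Completion: P1=17  P2=8  P3=10  P4=15  P5=16
Turnaround (C−A): P1=15  P2=5  P3=6  P4=8  P5=8
Waiting = turnaround − burst: P1=8, P2=2, P3=4, P4=6, P5=7
Total waiting = 8 + 2 + 4 + 6 + 7 = 27

27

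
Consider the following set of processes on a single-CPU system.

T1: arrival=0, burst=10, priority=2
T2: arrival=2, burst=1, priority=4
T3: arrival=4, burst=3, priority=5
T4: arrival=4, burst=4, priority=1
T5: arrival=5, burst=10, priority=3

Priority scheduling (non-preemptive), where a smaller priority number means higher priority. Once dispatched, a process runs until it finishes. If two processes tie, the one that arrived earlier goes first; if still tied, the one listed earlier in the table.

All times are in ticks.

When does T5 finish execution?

24

Gantt: | T1 0-10 | T4 10-14 | T5 14-24 | T2 24-25 | T3 25-28 |
Completion: T1=10  T2=25  T3=28  T4=14  T5=24
Turnaround (C−A): T1=10  T2=23  T3=24  T4=10  T5=19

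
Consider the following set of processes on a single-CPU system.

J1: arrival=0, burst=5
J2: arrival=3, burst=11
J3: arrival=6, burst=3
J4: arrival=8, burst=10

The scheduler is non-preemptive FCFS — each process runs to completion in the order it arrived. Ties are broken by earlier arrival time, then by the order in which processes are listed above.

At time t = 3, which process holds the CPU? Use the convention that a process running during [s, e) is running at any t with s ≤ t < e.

J1

Schedule: | J1 0-5 | J2 5-16 | J3 16-19 | J4 19-29 |
Completion: J1=5  J2=16  J3=19  J4=29
Turnaround (C−A): J1=5  J2=13  J3=13  J4=21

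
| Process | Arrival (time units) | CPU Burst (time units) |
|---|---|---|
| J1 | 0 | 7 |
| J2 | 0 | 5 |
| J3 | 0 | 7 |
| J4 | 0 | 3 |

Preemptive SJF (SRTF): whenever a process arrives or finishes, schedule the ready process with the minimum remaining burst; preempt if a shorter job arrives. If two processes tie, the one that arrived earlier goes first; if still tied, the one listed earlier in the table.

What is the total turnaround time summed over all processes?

Timeline: | J4 0-3 | J2 3-8 | J1 8-15 | J3 15-22 |
Completion: J1=15  J2=8  J3=22  J4=3
Turnaround (C−A): J1=15  J2=8  J3=22  J4=3
Turnaround = completion − arrival: J1=15, J2=8, J3=22, J4=3
Total turnaround = 15 + 8 + 22 + 3 = 48

48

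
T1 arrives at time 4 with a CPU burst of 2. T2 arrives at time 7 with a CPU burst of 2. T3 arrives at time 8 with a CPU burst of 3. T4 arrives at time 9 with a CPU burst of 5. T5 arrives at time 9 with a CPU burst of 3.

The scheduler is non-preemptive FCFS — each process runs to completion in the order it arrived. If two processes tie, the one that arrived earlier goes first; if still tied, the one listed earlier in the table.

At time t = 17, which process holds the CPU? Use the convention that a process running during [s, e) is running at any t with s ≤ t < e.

T5

Timeline: | idle 0-4 | T1 4-6 | idle 6-7 | T2 7-9 | T3 9-12 | T4 12-17 | T5 17-20 |
Completion: T1=6  T2=9  T3=12  T4=17  T5=20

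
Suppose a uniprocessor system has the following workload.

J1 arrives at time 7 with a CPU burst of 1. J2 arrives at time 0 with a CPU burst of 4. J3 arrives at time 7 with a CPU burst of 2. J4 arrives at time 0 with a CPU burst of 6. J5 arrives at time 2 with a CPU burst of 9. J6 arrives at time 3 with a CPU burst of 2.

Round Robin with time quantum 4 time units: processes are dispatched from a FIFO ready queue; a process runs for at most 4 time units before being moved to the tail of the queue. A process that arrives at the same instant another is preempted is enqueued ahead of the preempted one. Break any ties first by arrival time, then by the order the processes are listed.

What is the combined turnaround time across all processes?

74

Gantt: | J2 0-4 | J4 4-8 | J5 8-12 | J6 12-14 | J1 14-15 | J3 15-17 | J4 17-19 | J5 19-24 |
Completion: J1=15  J2=4  J3=17  J4=19  J5=24  J6=14
Turnaround (C−A): J1=8  J2=4  J3=10  J4=19  J5=22  J6=11
Turnaround = completion − arrival: J1=8, J2=4, J3=10, J4=19, J5=22, J6=11
Total turnaround = 8 + 4 + 10 + 19 + 22 + 11 = 74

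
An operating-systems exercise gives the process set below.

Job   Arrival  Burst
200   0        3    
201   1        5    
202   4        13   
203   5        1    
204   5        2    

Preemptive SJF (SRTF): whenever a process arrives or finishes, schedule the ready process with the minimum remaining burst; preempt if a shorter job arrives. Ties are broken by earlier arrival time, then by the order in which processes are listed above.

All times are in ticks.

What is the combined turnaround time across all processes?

Gantt: | 200 0-3 | 201 3-5 | 203 5-6 | 204 6-8 | 201 8-11 | 202 11-24 |
Completion: 200=3  201=11  202=24  203=6  204=8
Turnaround (C−A): 200=3  201=10  202=20  203=1  204=3
Turnaround = completion − arrival: 200=3, 201=10, 202=20, 203=1, 204=3
Total turnaround = 3 + 10 + 20 + 1 + 3 = 37

37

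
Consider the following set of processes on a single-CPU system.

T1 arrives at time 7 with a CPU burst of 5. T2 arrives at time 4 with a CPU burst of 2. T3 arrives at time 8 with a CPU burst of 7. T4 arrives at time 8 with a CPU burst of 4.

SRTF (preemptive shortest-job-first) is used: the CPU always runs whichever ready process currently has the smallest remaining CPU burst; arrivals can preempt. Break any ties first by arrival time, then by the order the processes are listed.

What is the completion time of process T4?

Schedule: | idle 0-4 | T2 4-6 | idle 6-7 | T1 7-12 | T4 12-16 | T3 16-23 |
Completion: T1=12  T2=6  T3=23  T4=16

16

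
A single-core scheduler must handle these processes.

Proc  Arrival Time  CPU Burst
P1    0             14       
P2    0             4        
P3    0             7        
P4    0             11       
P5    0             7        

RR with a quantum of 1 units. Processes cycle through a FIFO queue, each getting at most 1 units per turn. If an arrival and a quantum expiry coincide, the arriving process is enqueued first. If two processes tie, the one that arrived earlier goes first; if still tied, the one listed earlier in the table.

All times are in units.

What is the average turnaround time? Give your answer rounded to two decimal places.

32.40

Timeline: | P1 0-1 | P2 1-2 | P3 2-3 | P4 3-4 | P5 4-5 | P1 5-6 | P2 6-7 | P3 7-8 | P4 8-9 | P5 9-10 | P1 10-11 | P2 11-12 | P3 12-13 | P4 13-14 | P5 14-15 | P1 15-16 | P2 16-17 | P3 17-18 | P4 18-19 | P5 19-20 | P1 20-21 | P3 21-22 | P4 22-23 | P5 23-24 | P1 24-25 | P3 25-26 | P4 26-27 | P5 27-28 | P1 28-29 | P3 29-30 | P4 30-31 | P5 31-32 | P1 32-33 | P4 33-34 | P1 34-35 | P4 35-36 | P1 36-37 | P4 37-38 | P1 38-39 | P4 39-40 | P1 40-43 |
Completion: P1=43  P2=17  P3=30  P4=40  P5=32
Turnaround (C−A): P1=43  P2=17  P3=30  P4=40  P5=32
Turnaround times: P1=43, P2=17, P3=30, P4=40, P5=32
Average turnaround = (43+17+30+40+32) / 5 = 162/5 = 32.40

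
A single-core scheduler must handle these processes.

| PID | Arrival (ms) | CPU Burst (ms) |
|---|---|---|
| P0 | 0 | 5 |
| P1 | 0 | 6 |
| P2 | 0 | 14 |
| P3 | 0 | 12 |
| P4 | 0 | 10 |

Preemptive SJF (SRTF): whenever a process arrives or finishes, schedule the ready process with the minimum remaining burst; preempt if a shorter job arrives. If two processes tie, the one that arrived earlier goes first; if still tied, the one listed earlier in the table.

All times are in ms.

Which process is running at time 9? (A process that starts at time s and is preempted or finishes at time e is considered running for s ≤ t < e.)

P1

Timeline: | P0 0-5 | P1 5-11 | P4 11-21 | P3 21-33 | P2 33-47 |
Completion: P0=5  P1=11  P2=47  P3=33  P4=21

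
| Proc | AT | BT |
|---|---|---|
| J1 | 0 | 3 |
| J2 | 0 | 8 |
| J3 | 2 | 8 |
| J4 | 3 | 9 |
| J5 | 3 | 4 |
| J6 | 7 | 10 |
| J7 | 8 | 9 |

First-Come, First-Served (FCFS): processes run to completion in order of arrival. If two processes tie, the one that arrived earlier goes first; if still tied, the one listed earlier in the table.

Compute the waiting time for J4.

16

Gantt: | J1 0-3 | J2 3-11 | J3 11-19 | J4 19-28 | J5 28-32 | J6 32-42 | J7 42-51 |
Completion: J1=3  J2=11  J3=19  J4=28  J5=32  J6=42  J7=51
Turnaround (C−A): J1=3  J2=11  J3=17  J4=25  J5=29  J6=35  J7=43
Waiting(J4) = turnaround − burst = 25 − 9 = 16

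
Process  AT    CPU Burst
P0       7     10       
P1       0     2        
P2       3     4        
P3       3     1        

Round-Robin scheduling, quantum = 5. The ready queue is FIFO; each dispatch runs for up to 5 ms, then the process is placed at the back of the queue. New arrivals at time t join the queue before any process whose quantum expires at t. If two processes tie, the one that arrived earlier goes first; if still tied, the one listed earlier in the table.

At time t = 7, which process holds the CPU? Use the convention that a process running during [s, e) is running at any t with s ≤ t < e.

P3

Schedule: | P1 0-2 | idle 2-3 | P2 3-7 | P3 7-8 | P0 8-18 |
Completion: P0=18  P1=2  P2=7  P3=8
Turnaround (C−A): P0=11  P1=2  P2=4  P3=5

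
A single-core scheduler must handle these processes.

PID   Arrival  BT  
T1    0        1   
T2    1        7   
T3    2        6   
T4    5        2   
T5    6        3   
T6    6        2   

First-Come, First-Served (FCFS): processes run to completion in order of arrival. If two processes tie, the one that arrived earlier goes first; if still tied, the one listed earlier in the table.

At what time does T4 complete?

Timeline: | T1 0-1 | T2 1-8 | T3 8-14 | T4 14-16 | T5 16-19 | T6 19-21 |
Completion: T1=1  T2=8  T3=14  T4=16  T5=19  T6=21
Turnaround (C−A): T1=1  T2=7  T3=12  T4=11  T5=13  T6=15

16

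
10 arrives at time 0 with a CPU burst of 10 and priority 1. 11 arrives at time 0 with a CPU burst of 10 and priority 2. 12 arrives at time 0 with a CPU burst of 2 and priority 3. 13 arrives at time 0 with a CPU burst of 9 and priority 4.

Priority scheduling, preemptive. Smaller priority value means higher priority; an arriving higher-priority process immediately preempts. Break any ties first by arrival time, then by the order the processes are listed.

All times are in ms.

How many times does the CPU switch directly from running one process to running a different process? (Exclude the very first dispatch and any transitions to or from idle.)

Timeline: | 10 0-10 | 11 10-20 | 12 20-22 | 13 22-31 |
Completion: 10=10  11=20  12=22  13=31

3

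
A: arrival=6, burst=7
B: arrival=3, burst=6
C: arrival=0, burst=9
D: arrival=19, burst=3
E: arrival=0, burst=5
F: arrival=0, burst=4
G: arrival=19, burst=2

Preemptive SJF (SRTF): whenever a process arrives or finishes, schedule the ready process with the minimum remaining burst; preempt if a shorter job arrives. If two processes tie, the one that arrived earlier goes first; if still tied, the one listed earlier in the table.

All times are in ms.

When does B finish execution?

15

Timeline: | F 0-4 | E 4-9 | B 9-15 | A 15-19 | G 19-21 | A 21-24 | D 24-27 | C 27-36 |
Completion: A=24  B=15  C=36  D=27  E=9  F=4  G=21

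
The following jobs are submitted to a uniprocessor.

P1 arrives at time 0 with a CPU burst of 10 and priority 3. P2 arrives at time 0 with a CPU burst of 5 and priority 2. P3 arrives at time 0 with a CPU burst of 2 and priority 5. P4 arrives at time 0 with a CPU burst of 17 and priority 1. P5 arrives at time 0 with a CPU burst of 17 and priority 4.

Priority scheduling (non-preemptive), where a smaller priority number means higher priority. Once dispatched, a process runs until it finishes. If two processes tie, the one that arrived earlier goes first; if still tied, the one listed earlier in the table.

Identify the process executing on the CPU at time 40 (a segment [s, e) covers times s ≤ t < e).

Timeline: | P4 0-17 | P2 17-22 | P1 22-32 | P5 32-49 | P3 49-51 |
Completion: P1=32  P2=22  P3=51  P4=17  P5=49
Turnaround (C−A): P1=32  P2=22  P3=51  P4=17  P5=49

P5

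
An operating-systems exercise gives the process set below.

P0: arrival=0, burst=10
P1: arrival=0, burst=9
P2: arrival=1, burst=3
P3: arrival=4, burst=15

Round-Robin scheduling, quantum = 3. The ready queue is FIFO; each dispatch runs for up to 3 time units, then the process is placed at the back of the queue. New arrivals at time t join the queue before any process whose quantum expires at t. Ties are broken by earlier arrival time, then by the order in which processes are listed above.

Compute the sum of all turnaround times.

96

Timeline: | P0 0-3 | P1 3-6 | P2 6-9 | P0 9-12 | P3 12-15 | P1 15-18 | P0 18-21 | P3 21-24 | P1 24-27 | P0 27-28 | P3 28-37 |
Completion: P0=28  P1=27  P2=9  P3=37
Turnaround (C−A): P0=28  P1=27  P2=8  P3=33
Turnaround = completion − arrival: P0=28, P1=27, P2=8, P3=33
Total turnaround = 28 + 27 + 8 + 33 = 96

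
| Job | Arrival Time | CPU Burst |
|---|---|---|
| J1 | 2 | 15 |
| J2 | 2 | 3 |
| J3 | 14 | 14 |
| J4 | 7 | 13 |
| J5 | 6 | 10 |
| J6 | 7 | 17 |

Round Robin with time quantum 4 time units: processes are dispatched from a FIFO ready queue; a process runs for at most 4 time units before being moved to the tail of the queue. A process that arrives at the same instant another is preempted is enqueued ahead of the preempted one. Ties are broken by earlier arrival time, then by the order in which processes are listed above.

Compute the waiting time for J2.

4

Gantt: | idle 0-2 | J1 2-6 | J2 6-9 | J5 9-13 | J1 13-17 | J4 17-21 | J6 21-25 | J5 25-29 | J3 29-33 | J1 33-37 | J4 37-41 | J6 41-45 | J5 45-47 | J3 47-51 | J1 51-54 | J4 54-58 | J6 58-62 | J3 62-66 | J4 66-67 | J6 67-71 | J3 71-73 | J6 73-74 |
Completion: J1=54  J2=9  J3=73  J4=67  J5=47  J6=74
Turnaround (C−A): J1=52  J2=7  J3=59  J4=60  J5=41  J6=67
Waiting(J2) = turnaround − burst = 7 − 3 = 4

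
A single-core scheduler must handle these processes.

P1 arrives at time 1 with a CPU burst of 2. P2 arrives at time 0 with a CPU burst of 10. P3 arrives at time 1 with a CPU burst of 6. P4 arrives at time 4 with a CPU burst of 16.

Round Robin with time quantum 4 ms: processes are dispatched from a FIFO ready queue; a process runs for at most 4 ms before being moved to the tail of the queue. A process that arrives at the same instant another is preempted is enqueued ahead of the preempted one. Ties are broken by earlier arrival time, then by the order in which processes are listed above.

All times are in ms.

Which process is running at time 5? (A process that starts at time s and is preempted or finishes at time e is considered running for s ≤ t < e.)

Timeline: | P2 0-4 | P1 4-6 | P3 6-10 | P4 10-14 | P2 14-18 | P3 18-20 | P4 20-24 | P2 24-26 | P4 26-34 |
Completion: P1=6  P2=26  P3=20  P4=34

P1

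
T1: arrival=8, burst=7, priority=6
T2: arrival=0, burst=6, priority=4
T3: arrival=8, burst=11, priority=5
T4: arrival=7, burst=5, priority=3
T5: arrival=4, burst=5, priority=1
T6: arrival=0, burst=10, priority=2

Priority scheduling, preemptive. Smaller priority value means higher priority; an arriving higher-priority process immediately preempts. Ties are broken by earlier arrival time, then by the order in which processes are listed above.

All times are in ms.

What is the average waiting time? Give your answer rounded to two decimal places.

Timeline: | T6 0-4 | T5 4-9 | T6 9-15 | T4 15-20 | T2 20-26 | T3 26-37 | T1 37-44 |
Completion: T1=44  T2=26  T3=37  T4=20  T5=9  T6=15
Waiting times: T1=29, T2=20, T3=18, T4=8, T5=0, T6=5
Average waiting = (29+20+18+8+0+5) / 6 = 80/6 = 13.33

13.33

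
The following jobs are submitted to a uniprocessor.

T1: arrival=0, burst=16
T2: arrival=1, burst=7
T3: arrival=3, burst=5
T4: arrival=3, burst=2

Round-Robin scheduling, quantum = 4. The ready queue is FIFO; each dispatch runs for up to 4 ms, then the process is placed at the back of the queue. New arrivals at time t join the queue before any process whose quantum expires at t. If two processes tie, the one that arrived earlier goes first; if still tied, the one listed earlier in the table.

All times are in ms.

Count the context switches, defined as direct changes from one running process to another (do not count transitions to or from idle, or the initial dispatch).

7

Schedule: | T1 0-4 | T2 4-8 | T3 8-12 | T4 12-14 | T1 14-18 | T2 18-21 | T3 21-22 | T1 22-30 |
Completion: T1=30  T2=21  T3=22  T4=14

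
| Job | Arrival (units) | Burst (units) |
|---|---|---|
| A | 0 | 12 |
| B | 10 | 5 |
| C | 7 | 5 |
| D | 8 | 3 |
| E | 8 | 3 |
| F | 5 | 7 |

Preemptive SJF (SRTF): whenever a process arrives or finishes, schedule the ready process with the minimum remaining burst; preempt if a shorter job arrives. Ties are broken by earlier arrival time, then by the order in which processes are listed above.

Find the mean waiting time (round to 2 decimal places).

Schedule: | A 0-8 | D 8-11 | E 11-14 | A 14-18 | C 18-23 | B 23-28 | F 28-35 |
Completion: A=18  B=28  C=23  D=11  E=14  F=35
Turnaround (C−A): A=18  B=18  C=16  D=3  E=6  F=30
Waiting times: A=6, B=13, C=11, D=0, E=3, F=23
Average waiting = (6+13+11+0+3+23) / 6 = 56/6 = 9.33

9.33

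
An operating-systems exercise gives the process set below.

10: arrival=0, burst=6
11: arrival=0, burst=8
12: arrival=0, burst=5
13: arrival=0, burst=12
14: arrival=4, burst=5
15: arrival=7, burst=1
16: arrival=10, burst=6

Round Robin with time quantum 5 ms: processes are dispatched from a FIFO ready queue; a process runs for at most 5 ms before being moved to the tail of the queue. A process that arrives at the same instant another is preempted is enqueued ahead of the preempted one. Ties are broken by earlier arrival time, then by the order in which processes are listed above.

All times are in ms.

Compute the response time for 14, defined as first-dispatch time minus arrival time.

Gantt: | 10 0-5 | 11 5-10 | 12 10-15 | 13 15-20 | 14 20-25 | 10 25-26 | 15 26-27 | 16 27-32 | 11 32-35 | 13 35-40 | 16 40-41 | 13 41-43 |
Completion: 10=26  11=35  12=15  13=43  14=25  15=27  16=41
Turnaround (C−A): 10=26  11=35  12=15  13=43  14=21  15=20  16=31
Response(14) = first start − arrival = 20 − 4 = 16

16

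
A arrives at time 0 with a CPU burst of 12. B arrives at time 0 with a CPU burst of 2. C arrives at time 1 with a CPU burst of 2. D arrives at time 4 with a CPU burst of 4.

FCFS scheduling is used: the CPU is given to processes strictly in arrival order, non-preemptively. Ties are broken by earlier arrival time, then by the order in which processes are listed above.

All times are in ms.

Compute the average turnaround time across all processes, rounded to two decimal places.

14.25

Schedule: | A 0-12 | B 12-14 | C 14-16 | D 16-20 |
Completion: A=12  B=14  C=16  D=20
Turnaround times: A=12, B=14, C=15, D=16
Average turnaround = (12+14+15+16) / 4 = 57/4 = 14.25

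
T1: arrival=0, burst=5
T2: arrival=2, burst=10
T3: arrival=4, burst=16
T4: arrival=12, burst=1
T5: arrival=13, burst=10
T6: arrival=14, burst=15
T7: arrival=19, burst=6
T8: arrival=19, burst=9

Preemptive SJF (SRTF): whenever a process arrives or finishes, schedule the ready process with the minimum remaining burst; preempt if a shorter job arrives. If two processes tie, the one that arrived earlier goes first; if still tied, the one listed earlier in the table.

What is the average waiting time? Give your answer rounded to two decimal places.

Gantt: | T1 0-5 | T2 5-12 | T4 12-13 | T2 13-16 | T5 16-19 | T7 19-25 | T5 25-32 | T8 32-41 | T6 41-56 | T3 56-72 |
Completion: T1=5  T2=16  T3=72  T4=13  T5=32  T6=56  T7=25  T8=41
Waiting times: T1=0, T2=4, T3=52, T4=0, T5=9, T6=27, T7=0, T8=13
Average waiting = (0+4+52+0+9+27+0+13) / 8 = 105/8 = 13.13

13.13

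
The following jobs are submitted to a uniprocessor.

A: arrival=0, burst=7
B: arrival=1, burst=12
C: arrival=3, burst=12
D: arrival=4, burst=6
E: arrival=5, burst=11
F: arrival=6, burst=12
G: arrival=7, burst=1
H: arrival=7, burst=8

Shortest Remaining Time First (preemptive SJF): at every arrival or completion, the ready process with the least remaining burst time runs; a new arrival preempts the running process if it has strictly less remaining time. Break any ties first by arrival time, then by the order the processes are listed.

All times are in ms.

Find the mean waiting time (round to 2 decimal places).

Schedule: | A 0-7 | G 7-8 | D 8-14 | H 14-22 | E 22-33 | B 33-45 | C 45-57 | F 57-69 |
Completion: A=7  B=45  C=57  D=14  E=33  F=69  G=8  H=22
Waiting times: A=0, B=32, C=42, D=4, E=17, F=51, G=0, H=7
Average waiting = (0+32+42+4+17+51+0+7) / 8 = 153/8 = 19.13

19.13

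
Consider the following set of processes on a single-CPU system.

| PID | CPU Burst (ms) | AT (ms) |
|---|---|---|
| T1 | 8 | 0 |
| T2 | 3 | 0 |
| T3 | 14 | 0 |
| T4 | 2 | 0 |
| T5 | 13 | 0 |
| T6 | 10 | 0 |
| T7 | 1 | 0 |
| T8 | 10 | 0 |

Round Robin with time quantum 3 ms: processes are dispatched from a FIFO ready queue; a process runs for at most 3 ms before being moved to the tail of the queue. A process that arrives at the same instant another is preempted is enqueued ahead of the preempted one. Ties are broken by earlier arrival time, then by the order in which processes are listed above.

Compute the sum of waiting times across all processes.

248

Schedule: | T1 0-3 | T2 3-6 | T3 6-9 | T4 9-11 | T5 11-14 | T6 14-17 | T7 17-18 | T8 18-21 | T1 21-24 | T3 24-27 | T5 27-30 | T6 30-33 | T8 33-36 | T1 36-38 | T3 38-41 | T5 41-44 | T6 44-47 | T8 47-50 | T3 50-53 | T5 53-56 | T6 56-57 | T8 57-58 | T3 58-60 | T5 60-61 |
Completion: T1=38  T2=6  T3=60  T4=11  T5=61  T6=57  T7=18  T8=58
Waiting = turnaround − burst: T1=30, T2=3, T3=46, T4=9, T5=48, T6=47, T7=17, T8=48
Total waiting = 30 + 3 + 46 + 9 + 48 + 47 + 17 + 48 = 248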